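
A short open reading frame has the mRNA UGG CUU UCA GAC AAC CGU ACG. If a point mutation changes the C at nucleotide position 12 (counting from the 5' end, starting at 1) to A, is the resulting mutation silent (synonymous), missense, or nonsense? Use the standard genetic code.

missense

Position 12 falls in codon 4: GAC → Asp.
After the substitution the codon is GAA → Glu.
Asp ≠ Glu, so this is a missense mutation.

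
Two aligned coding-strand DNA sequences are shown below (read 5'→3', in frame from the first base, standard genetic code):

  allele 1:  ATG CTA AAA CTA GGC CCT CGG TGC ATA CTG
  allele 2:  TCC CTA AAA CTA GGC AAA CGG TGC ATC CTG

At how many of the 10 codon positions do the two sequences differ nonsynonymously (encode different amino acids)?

Codon 1: ATG Met / TCC Ser — nonsynonymous.
Codon 2: CTA Leu / CTA Leu — identical.
Codon 3: AAA Lys / AAA Lys — identical.
Codon 4: CTA Leu / CTA Leu — identical.
Codon 5: GGC Gly / GGC Gly — identical.
Codon 6: CCT Pro / AAA Lys — nonsynonymous.
Codon 7: CGG Arg / CGG Arg — identical.
Codon 8: TGC Cys / TGC Cys — identical.
Codon 9: ATA Ile / ATC Ile — synonymous.
Codon 10: CTG Leu / CTG Leu — identical.
Nonsynonymous differences: 2.

2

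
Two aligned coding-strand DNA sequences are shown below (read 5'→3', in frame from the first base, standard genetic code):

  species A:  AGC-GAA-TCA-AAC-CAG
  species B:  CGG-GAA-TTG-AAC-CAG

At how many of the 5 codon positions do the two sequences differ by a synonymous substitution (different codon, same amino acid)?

0

Codon 1: AGC Ser / CGG Arg — nonsynonymous.
Codon 2: GAA Glu / GAA Glu — identical.
Codon 3: TCA Ser / TTG Leu — nonsynonymous.
Codon 4: AAC Asn / AAC Asn — identical.
Codon 5: CAG Gln / CAG Gln — identical.
Synonymous differences: 0.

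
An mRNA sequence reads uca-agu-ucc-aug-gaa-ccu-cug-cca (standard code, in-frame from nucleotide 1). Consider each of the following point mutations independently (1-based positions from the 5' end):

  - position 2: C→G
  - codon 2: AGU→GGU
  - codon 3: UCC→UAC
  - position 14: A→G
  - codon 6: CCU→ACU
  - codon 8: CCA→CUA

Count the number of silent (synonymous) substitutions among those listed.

0

Codon 1: UCA (Ser) → UGA (Stop) — nonsense.
Codon 2: AGU (Ser) → GGU (Gly) — missense.
Codon 3: UCC (Ser) → UAC (Tyr) — missense.
Codon 5: GAA (Glu) → GGA (Gly) — missense.
Codon 6: CCU (Pro) → ACU (Thr) — missense.
Codon 8: CCA (Pro) → CUA (Leu) — missense.
Synonymous: 0 of 6.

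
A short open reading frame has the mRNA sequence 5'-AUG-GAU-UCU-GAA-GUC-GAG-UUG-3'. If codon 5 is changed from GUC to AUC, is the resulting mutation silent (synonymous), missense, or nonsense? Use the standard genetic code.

missense

Position 13 falls in codon 5: GUC → Val.
After the substitution the codon is AUC → Ile.
Val ≠ Ile, so this is a missense mutation.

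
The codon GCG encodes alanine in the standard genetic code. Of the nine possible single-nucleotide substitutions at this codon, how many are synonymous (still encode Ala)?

Position 1: none → 0 synonymous.
Position 2: none → 0 synonymous.
Position 3: GCU, GCC, GCA → 3 synonymous.
Total: 0 + 0 + 3 = 3.

3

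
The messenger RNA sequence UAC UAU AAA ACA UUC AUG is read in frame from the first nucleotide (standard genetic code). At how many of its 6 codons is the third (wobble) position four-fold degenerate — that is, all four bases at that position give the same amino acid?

Codon 1 UAC (Tyr): third position 2-fold.
Codon 2 UAU (Tyr): third position 2-fold.
Codon 3 AAA (Lys): third position 2-fold.
Codon 4 ACA (Thr): third position 4-fold.
Codon 5 UUC (Phe): third position 2-fold.
Codon 6 AUG (Met): third position 1-fold.
Four-fold degenerate third positions: 1.

1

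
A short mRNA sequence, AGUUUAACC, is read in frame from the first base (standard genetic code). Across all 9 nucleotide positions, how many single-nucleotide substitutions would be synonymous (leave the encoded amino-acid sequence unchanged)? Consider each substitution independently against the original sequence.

6

Codon 1 (AGU, Ser): 1 synonymous substitution.
Codon 2 (UUA, Leu): 2 synonymous substitutions.
Codon 3 (ACC, Thr): 3 synonymous substitutions.
Total: 1 + 2 + 3 = 6.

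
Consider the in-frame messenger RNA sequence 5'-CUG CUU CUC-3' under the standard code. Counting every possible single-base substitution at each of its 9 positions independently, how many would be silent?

Codon 1 (CUG, Leu): 4 synonymous substitutions.
Codon 2 (CUU, Leu): 3 synonymous substitutions.
Codon 3 (CUC, Leu): 3 synonymous substitutions.
Total: 4 + 3 + 3 = 10.

10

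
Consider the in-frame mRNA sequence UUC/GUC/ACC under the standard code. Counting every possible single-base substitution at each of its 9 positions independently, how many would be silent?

Codon 1 (UUC, Phe): 1 synonymous substitution.
Codon 2 (GUC, Val): 3 synonymous substitutions.
Codon 3 (ACC, Thr): 3 synonymous substitutions.
Total: 1 + 3 + 3 = 7.

7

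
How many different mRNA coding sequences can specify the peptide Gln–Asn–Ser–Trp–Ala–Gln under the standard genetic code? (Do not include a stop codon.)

Gln: 2 codons.
Asn: 2 codons.
Ser: 6 codons.
Trp: 1 codon.
Ala: 4 codons.
Gln: 2 codons.
2 × 2 × 6 × 1 × 4 × 2 = 192.

192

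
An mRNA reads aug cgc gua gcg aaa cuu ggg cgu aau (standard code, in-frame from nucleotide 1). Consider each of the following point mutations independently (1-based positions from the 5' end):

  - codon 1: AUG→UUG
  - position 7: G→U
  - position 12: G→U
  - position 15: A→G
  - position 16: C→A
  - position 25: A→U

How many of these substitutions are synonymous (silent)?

Codon 1: AUG (Met) → UUG (Leu) — missense.
Codon 3: GUA (Val) → UUA (Leu) — missense.
Codon 4: GCG (Ala) → GCU (Ala) — synonymous.
Codon 5: AAA (Lys) → AAG (Lys) — synonymous.
Codon 6: CUU (Leu) → AUU (Ile) — missense.
Codon 9: AAU (Asn) → UAU (Tyr) — missense.
Synonymous: 2 of 6.

2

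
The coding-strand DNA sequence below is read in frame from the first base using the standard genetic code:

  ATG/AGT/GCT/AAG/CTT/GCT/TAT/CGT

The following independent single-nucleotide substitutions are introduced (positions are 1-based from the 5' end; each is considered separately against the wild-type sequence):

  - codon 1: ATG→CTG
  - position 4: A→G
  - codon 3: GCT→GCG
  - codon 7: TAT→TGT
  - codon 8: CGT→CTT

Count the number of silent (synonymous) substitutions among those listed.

Codon 1: ATG (Met) → CTG (Leu) — missense.
Codon 2: AGT (Ser) → GGT (Gly) — missense.
Codon 3: GCT (Ala) → GCG (Ala) — synonymous.
Codon 7: TAT (Tyr) → TGT (Cys) — missense.
Codon 8: CGT (Arg) → CTT (Leu) — missense.
Synonymous: 1 of 5.

1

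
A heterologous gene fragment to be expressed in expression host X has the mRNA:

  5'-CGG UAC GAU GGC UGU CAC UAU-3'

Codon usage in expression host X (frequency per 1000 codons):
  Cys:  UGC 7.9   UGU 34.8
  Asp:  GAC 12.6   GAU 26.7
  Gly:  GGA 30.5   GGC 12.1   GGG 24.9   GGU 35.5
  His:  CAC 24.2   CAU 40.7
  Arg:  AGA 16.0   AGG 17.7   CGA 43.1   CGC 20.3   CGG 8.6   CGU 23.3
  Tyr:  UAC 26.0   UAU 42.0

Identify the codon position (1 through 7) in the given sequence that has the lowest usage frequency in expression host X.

Codon 1 CGG (Arg): 8.6 per 1000.
Codon 2 UAC (Tyr): 26.0 per 1000.
Codon 3 GAU (Asp): 26.7 per 1000.
Codon 4 GGC (Gly): 12.1 per 1000.
Codon 5 UGU (Cys): 34.8 per 1000.
Codon 6 CAC (His): 24.2 per 1000.
Codon 7 UAU (Tyr): 42.0 per 1000.
Lowest frequency is 8.6 at codon 1.

1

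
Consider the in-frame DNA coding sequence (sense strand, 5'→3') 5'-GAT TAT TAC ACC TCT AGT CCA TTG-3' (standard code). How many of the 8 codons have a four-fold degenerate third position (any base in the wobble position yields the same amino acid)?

Codon 1 GAT (Asp): third position 2-fold.
Codon 2 TAT (Tyr): third position 2-fold.
Codon 3 TAC (Tyr): third position 2-fold.
Codon 4 ACC (Thr): third position 4-fold.
Codon 5 TCT (Ser): third position 4-fold.
Codon 6 AGT (Ser): third position 2-fold.
Codon 7 CCA (Pro): third position 4-fold.
Codon 8 TTG (Leu): third position 2-fold.
Four-fold degenerate third positions: 3.

3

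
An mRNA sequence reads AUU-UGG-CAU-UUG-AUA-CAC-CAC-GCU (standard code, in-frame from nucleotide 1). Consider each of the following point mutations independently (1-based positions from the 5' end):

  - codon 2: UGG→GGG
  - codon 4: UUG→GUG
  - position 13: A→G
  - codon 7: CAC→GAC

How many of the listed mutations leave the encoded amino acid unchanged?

0

Codon 2: UGG (Trp) → GGG (Gly) — missense.
Codon 4: UUG (Leu) → GUG (Val) — missense.
Codon 5: AUA (Ile) → GUA (Val) — missense.
Codon 7: CAC (His) → GAC (Asp) — missense.
Synonymous: 0 of 4.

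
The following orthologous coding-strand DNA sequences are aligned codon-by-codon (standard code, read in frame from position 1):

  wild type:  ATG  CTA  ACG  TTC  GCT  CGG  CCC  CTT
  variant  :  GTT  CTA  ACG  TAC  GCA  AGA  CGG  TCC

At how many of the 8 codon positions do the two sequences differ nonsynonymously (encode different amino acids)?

Codon 1: ATG Met / GTT Val — nonsynonymous.
Codon 2: CTA Leu / CTA Leu — identical.
Codon 3: ACG Thr / ACG Thr — identical.
Codon 4: TTC Phe / TAC Tyr — nonsynonymous.
Codon 5: GCT Ala / GCA Ala — synonymous.
Codon 6: CGG Arg / AGA Arg — synonymous.
Codon 7: CCC Pro / CGG Arg — nonsynonymous.
Codon 8: CTT Leu / TCC Ser — nonsynonymous.
Nonsynonymous differences: 4.

4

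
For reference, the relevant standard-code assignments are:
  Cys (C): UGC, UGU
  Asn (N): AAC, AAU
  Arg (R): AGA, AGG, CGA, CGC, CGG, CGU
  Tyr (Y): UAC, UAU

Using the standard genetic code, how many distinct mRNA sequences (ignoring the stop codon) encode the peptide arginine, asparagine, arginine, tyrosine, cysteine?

Arg: 6 codons.
Asn: 2 codons.
Arg: 6 codons.
Tyr: 2 codons.
Cys: 2 codons.
6 × 2 × 6 × 2 × 2 = 288.

288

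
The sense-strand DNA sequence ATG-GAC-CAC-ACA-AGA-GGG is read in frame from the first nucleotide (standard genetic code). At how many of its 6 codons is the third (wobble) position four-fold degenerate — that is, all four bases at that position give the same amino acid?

Codon 1 ATG (Met): third position 1-fold.
Codon 2 GAC (Asp): third position 2-fold.
Codon 3 CAC (His): third position 2-fold.
Codon 4 ACA (Thr): third position 4-fold.
Codon 5 AGA (Arg): third position 2-fold.
Codon 6 GGG (Gly): third position 4-fold.
Four-fold degenerate third positions: 2.

2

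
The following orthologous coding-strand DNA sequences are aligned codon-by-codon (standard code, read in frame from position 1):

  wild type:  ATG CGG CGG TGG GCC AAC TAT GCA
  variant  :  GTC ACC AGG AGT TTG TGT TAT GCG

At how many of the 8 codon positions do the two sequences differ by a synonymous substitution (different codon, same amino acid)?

Codon 1: ATG Met / GTC Val — nonsynonymous.
Codon 2: CGG Arg / ACC Thr — nonsynonymous.
Codon 3: CGG Arg / AGG Arg — synonymous.
Codon 4: TGG Trp / AGT Ser — nonsynonymous.
Codon 5: GCC Ala / TTG Leu — nonsynonymous.
Codon 6: AAC Asn / TGT Cys — nonsynonymous.
Codon 7: TAT Tyr / TAT Tyr — identical.
Codon 8: GCA Ala / GCG Ala — synonymous.
Synonymous differences: 2.

2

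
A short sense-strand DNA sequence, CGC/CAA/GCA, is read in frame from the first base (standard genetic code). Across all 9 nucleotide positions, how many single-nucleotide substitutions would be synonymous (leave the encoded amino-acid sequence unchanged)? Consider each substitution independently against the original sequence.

7

Codon 1 (CGC, Arg): 3 synonymous substitutions.
Codon 2 (CAA, Gln): 1 synonymous substitution.
Codon 3 (GCA, Ala): 3 synonymous substitutions.
Total: 3 + 1 + 3 = 7.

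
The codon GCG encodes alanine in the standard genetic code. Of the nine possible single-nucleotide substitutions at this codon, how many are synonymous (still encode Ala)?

Position 1: none → 0 synonymous.
Position 2: none → 0 synonymous.
Position 3: GCU, GCC, GCA → 3 synonymous.
Total: 0 + 0 + 3 = 3.

3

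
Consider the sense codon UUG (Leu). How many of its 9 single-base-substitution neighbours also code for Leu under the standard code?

2

Position 1: CUG → 1 synonymous.
Position 2: none → 0 synonymous.
Position 3: UUA → 1 synonymous.
Total: 1 + 0 + 1 = 2.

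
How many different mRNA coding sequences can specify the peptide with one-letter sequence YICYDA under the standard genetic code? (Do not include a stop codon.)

192

Tyr: 2 codons.
Ile: 3 codons.
Cys: 2 codons.
Tyr: 2 codons.
Asp: 2 codons.
Ala: 4 codons.
2 × 3 × 2 × 2 × 2 × 4 = 192.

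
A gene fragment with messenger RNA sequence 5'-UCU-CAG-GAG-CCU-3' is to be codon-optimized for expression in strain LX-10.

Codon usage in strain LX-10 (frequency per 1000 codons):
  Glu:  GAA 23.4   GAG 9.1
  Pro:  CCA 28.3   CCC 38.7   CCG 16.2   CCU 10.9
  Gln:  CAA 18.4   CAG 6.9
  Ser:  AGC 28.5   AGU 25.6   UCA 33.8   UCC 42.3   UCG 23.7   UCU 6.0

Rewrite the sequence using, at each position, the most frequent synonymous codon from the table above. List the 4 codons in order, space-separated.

Codon 1 (Ser): best is UCC at 42.3.
Codon 2 (Gln): best is CAA at 18.4.
Codon 3 (Glu): best is GAA at 23.4.
Codon 4 (Pro): best is CCC at 38.7.

UCC CAA GAA CCC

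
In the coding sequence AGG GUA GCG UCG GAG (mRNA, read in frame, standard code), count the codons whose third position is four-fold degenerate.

3

Codon 1 AGG (Arg): third position 2-fold.
Codon 2 GUA (Val): third position 4-fold.
Codon 3 GCG (Ala): third position 4-fold.
Codon 4 UCG (Ser): third position 4-fold.
Codon 5 GAG (Glu): third position 2-fold.
Four-fold degenerate third positions: 3.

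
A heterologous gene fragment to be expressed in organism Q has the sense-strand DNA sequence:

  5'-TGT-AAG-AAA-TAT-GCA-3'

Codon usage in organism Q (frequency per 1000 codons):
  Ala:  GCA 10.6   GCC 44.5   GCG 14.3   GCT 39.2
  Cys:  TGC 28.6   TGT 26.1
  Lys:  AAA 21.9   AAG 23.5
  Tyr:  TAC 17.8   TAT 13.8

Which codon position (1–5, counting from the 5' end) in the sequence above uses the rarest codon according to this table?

5

Codon 1 TGT (Cys): 26.1 per 1000.
Codon 2 AAG (Lys): 23.5 per 1000.
Codon 3 AAA (Lys): 21.9 per 1000.
Codon 4 TAT (Tyr): 13.8 per 1000.
Codon 5 GCA (Ala): 10.6 per 1000.
Lowest frequency is 10.6 at codon 5.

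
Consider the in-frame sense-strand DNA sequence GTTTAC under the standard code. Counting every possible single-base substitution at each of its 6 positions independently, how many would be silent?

Codon 1 (GTT, Val): 3 synonymous substitutions.
Codon 2 (TAC, Tyr): 1 synonymous substitution.
Total: 3 + 1 = 4.

4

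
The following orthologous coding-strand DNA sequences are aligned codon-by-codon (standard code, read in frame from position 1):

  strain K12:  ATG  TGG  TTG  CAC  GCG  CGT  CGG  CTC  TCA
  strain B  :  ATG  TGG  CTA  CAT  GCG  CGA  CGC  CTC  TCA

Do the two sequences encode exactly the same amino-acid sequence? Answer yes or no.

yes

Codon 1: ATG Met / ATG Met — identical.
Codon 2: TGG Trp / TGG Trp — identical.
Codon 3: TTG Leu / CTA Leu — synonymous.
Codon 4: CAC His / CAT His — synonymous.
Codon 5: GCG Ala / GCG Ala — identical.
Codon 6: CGT Arg / CGA Arg — synonymous.
Codon 7: CGG Arg / CGC Arg — synonymous.
Codon 8: CTC Leu / CTC Leu — identical.
Codon 9: TCA Ser / TCA Ser — identical.
Nonsynonymous differences: 0 → same protein.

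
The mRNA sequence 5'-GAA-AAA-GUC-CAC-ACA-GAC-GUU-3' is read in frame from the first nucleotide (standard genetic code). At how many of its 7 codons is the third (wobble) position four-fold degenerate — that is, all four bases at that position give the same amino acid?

3

Codon 1 GAA (Glu): third position 2-fold.
Codon 2 AAA (Lys): third position 2-fold.
Codon 3 GUC (Val): third position 4-fold.
Codon 4 CAC (His): third position 2-fold.
Codon 5 ACA (Thr): third position 4-fold.
Codon 6 GAC (Asp): third position 2-fold.
Codon 7 GUU (Val): third position 4-fold.
Four-fold degenerate third positions: 3.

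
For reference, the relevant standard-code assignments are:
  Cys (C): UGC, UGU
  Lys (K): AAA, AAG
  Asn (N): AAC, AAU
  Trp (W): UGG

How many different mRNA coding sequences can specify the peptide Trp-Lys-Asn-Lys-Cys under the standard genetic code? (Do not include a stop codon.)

16

Trp: 1 codon.
Lys: 2 codons.
Asn: 2 codons.
Lys: 2 codons.
Cys: 2 codons.
1 × 2 × 2 × 2 × 2 = 16.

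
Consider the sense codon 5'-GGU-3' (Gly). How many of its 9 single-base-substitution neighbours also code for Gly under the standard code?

Position 1: none → 0 synonymous.
Position 2: none → 0 synonymous.
Position 3: GGC, GGA, GGG → 3 synonymous.
Total: 0 + 0 + 3 = 3.

3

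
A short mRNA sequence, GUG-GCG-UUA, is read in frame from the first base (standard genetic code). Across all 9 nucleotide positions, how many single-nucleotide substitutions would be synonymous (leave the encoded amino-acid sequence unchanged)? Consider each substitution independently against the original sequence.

Codon 1 (GUG, Val): 3 synonymous substitutions.
Codon 2 (GCG, Ala): 3 synonymous substitutions.
Codon 3 (UUA, Leu): 2 synonymous substitutions.
Total: 3 + 3 + 2 = 8.

8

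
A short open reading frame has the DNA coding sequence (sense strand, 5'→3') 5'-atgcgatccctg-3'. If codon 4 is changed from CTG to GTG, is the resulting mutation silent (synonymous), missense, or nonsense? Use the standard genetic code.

Position 10 falls in codon 4: CTG → Leu.
After the substitution the codon is GTG → Val.
Leu ≠ Val, so this is a missense mutation.

missense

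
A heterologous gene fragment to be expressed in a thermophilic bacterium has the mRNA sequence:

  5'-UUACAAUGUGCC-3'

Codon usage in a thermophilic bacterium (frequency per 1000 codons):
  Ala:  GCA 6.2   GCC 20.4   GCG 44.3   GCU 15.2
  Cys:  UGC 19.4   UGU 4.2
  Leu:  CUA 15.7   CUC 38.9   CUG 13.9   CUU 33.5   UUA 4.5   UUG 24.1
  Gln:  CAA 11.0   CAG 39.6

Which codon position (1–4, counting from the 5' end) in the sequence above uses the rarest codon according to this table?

3

Codon 1 UUA (Leu): 4.5 per 1000.
Codon 2 CAA (Gln): 11.0 per 1000.
Codon 3 UGU (Cys): 4.2 per 1000.
Codon 4 GCC (Ala): 20.4 per 1000.
Lowest frequency is 4.2 at codon 3.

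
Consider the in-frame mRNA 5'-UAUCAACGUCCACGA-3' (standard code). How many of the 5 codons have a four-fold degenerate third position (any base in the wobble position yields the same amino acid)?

3

Codon 1 UAU (Tyr): third position 2-fold.
Codon 2 CAA (Gln): third position 2-fold.
Codon 3 CGU (Arg): third position 4-fold.
Codon 4 CCA (Pro): third position 4-fold.
Codon 5 CGA (Arg): third position 4-fold.
Four-fold degenerate third positions: 3.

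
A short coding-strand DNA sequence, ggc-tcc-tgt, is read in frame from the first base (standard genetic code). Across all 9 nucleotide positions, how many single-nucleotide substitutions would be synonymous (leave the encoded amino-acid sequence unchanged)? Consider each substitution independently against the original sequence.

Codon 1 (GGC, Gly): 3 synonymous substitutions.
Codon 2 (TCC, Ser): 3 synonymous substitutions.
Codon 3 (TGT, Cys): 1 synonymous substitution.
Total: 3 + 3 + 1 = 7.

7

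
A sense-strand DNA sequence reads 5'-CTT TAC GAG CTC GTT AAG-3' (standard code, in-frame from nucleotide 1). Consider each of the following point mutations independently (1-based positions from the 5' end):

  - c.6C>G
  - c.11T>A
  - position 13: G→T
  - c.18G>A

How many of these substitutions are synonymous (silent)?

Codon 2: TAC (Tyr) → TAG (Stop) — nonsense.
Codon 4: CTC (Leu) → CAC (His) — missense.
Codon 5: GTT (Val) → TTT (Phe) — missense.
Codon 6: AAG (Lys) → AAA (Lys) — synonymous.
Synonymous: 1 of 4.

1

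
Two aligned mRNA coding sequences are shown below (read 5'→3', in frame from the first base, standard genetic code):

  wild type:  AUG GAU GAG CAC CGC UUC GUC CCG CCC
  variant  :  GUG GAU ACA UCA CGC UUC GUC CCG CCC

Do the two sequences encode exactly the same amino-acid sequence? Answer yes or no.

Codon 1: AUG Met / GUG Val — nonsynonymous.
Codon 2: GAU Asp / GAU Asp — identical.
Codon 3: GAG Glu / ACA Thr — nonsynonymous.
Codon 4: CAC His / UCA Ser — nonsynonymous.
Codon 5: CGC Arg / CGC Arg — identical.
Codon 6: UUC Phe / UUC Phe — identical.
Codon 7: GUC Val / GUC Val — identical.
Codon 8: CCG Pro / CCG Pro — identical.
Codon 9: CCC Pro / CCC Pro — identical.
Nonsynonymous differences: 3 → different protein.

no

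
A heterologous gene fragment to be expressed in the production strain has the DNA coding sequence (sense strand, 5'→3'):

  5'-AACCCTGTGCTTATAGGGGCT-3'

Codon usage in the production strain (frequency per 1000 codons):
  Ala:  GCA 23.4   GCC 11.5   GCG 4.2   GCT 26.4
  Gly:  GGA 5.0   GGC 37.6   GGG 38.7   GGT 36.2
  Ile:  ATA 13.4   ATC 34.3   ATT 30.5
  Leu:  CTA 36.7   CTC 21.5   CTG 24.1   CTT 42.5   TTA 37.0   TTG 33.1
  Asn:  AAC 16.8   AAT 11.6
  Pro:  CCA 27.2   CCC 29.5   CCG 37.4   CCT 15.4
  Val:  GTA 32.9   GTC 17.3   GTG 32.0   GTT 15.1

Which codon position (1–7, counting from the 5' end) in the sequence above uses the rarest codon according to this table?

Codon 1 AAC (Asn): 16.8 per 1000.
Codon 2 CCT (Pro): 15.4 per 1000.
Codon 3 GTG (Val): 32.0 per 1000.
Codon 4 CTT (Leu): 42.5 per 1000.
Codon 5 ATA (Ile): 13.4 per 1000.
Codon 6 GGG (Gly): 38.7 per 1000.
Codon 7 GCT (Ala): 26.4 per 1000.
Lowest frequency is 13.4 at codon 5.

5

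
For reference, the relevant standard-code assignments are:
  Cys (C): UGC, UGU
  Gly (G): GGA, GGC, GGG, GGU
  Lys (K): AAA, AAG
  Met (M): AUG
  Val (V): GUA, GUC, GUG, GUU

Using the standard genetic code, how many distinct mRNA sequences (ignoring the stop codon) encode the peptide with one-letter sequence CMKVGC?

128

Cys: 2 codons.
Met: 1 codon.
Lys: 2 codons.
Val: 4 codons.
Gly: 4 codons.
Cys: 2 codons.
2 × 1 × 2 × 4 × 4 × 2 = 128.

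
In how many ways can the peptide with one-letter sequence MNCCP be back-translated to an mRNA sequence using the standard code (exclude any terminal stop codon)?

32

Met: 1 codon.
Asn: 2 codons.
Cys: 2 codons.
Cys: 2 codons.
Pro: 4 codons.
1 × 2 × 2 × 2 × 4 = 32.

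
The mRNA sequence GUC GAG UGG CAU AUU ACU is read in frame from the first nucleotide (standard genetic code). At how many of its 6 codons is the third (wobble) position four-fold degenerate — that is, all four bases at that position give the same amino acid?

Codon 1 GUC (Val): third position 4-fold.
Codon 2 GAG (Glu): third position 2-fold.
Codon 3 UGG (Trp): third position 1-fold.
Codon 4 CAU (His): third position 2-fold.
Codon 5 AUU (Ile): third position 3-fold.
Codon 6 ACU (Thr): third position 4-fold.
Four-fold degenerate third positions: 2.

2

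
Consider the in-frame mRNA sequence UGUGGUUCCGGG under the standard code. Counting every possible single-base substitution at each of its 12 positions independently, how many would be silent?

Codon 1 (UGU, Cys): 1 synonymous substitution.
Codon 2 (GGU, Gly): 3 synonymous substitutions.
Codon 3 (UCC, Ser): 3 synonymous substitutions.
Codon 4 (GGG, Gly): 3 synonymous substitutions.
Total: 1 + 3 + 3 + 3 = 10.

10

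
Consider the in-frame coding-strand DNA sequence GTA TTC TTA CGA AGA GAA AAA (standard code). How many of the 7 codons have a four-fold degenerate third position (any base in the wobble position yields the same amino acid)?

2

Codon 1 GTA (Val): third position 4-fold.
Codon 2 TTC (Phe): third position 2-fold.
Codon 3 TTA (Leu): third position 2-fold.
Codon 4 CGA (Arg): third position 4-fold.
Codon 5 AGA (Arg): third position 2-fold.
Codon 6 GAA (Glu): third position 2-fold.
Codon 7 AAA (Lys): third position 2-fold.
Four-fold degenerate third positions: 2.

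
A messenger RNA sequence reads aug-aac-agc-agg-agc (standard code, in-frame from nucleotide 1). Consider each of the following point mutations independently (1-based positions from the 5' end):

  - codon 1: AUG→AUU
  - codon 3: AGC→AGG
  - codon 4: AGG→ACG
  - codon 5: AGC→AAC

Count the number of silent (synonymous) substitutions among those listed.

Codon 1: AUG (Met) → AUU (Ile) — missense.
Codon 3: AGC (Ser) → AGG (Arg) — missense.
Codon 4: AGG (Arg) → ACG (Thr) — missense.
Codon 5: AGC (Ser) → AAC (Asn) — missense.
Synonymous: 0 of 4.

0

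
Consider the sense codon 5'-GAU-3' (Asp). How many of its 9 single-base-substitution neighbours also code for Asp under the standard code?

Position 1: none → 0 synonymous.
Position 2: none → 0 synonymous.
Position 3: GAC → 1 synonymous.
Total: 0 + 0 + 1 = 1.

1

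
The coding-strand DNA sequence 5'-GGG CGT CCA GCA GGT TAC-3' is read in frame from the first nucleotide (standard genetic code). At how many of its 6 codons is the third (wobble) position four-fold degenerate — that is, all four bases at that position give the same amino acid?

Codon 1 GGG (Gly): third position 4-fold.
Codon 2 CGT (Arg): third position 4-fold.
Codon 3 CCA (Pro): third position 4-fold.
Codon 4 GCA (Ala): third position 4-fold.
Codon 5 GGT (Gly): third position 4-fold.
Codon 6 TAC (Tyr): third position 2-fold.
Four-fold degenerate third positions: 5.

5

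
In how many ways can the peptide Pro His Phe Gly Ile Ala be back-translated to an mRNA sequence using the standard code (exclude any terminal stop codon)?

Pro: 4 codons.
His: 2 codons.
Phe: 2 codons.
Gly: 4 codons.
Ile: 3 codons.
Ala: 4 codons.
4 × 2 × 2 × 4 × 3 × 4 = 768.

768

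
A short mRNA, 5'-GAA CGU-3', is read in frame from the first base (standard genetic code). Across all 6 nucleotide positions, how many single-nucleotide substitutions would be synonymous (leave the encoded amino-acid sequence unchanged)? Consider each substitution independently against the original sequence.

4

Codon 1 (GAA, Glu): 1 synonymous substitution.
Codon 2 (CGU, Arg): 3 synonymous substitutions.
Total: 1 + 3 = 4.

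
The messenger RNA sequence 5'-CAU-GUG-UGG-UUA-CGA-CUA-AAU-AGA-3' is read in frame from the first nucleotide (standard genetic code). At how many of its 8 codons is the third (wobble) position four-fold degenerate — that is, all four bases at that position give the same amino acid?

3

Codon 1 CAU (His): third position 2-fold.
Codon 2 GUG (Val): third position 4-fold.
Codon 3 UGG (Trp): third position 1-fold.
Codon 4 UUA (Leu): third position 2-fold.
Codon 5 CGA (Arg): third position 4-fold.
Codon 6 CUA (Leu): third position 4-fold.
Codon 7 AAU (Asn): third position 2-fold.
Codon 8 AGA (Arg): third position 2-fold.
Four-fold degenerate third positions: 3.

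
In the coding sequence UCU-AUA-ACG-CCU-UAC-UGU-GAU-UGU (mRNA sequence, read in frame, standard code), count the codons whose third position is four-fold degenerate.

3

Codon 1 UCU (Ser): third position 4-fold.
Codon 2 AUA (Ile): third position 3-fold.
Codon 3 ACG (Thr): third position 4-fold.
Codon 4 CCU (Pro): third position 4-fold.
Codon 5 UAC (Tyr): third position 2-fold.
Codon 6 UGU (Cys): third position 2-fold.
Codon 7 GAU (Asp): third position 2-fold.
Codon 8 UGU (Cys): third position 2-fold.
Four-fold degenerate third positions: 3.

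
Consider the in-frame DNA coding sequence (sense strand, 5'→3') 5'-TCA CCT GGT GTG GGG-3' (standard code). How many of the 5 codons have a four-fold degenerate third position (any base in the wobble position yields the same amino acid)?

Codon 1 TCA (Ser): third position 4-fold.
Codon 2 CCT (Pro): third position 4-fold.
Codon 3 GGT (Gly): third position 4-fold.
Codon 4 GTG (Val): third position 4-fold.
Codon 5 GGG (Gly): third position 4-fold.
Four-fold degenerate third positions: 5.

5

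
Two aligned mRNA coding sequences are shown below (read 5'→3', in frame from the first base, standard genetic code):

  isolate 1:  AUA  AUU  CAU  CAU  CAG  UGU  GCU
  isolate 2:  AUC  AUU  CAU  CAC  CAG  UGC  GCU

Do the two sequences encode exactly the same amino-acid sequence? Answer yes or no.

Codon 1: AUA Ile / AUC Ile — synonymous.
Codon 2: AUU Ile / AUU Ile — identical.
Codon 3: CAU His / CAU His — identical.
Codon 4: CAU His / CAC His — synonymous.
Codon 5: CAG Gln / CAG Gln — identical.
Codon 6: UGU Cys / UGC Cys — synonymous.
Codon 7: GCU Ala / GCU Ala — identical.
Nonsynonymous differences: 0 → same protein.

yes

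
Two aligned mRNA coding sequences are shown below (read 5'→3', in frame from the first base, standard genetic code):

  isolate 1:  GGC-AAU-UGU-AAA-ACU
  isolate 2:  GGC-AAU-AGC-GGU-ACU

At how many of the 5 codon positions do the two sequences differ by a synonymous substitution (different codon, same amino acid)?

Codon 1: GGC Gly / GGC Gly — identical.
Codon 2: AAU Asn / AAU Asn — identical.
Codon 3: UGU Cys / AGC Ser — nonsynonymous.
Codon 4: AAA Lys / GGU Gly — nonsynonymous.
Codon 5: ACU Thr / ACU Thr — identical.
Synonymous differences: 0.

0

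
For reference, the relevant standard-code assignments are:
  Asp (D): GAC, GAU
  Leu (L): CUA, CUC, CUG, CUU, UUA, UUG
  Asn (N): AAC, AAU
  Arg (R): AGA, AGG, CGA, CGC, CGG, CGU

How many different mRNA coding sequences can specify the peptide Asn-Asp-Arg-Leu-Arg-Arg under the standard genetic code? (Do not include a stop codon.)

5184

Asn: 2 codons.
Asp: 2 codons.
Arg: 6 codons.
Leu: 6 codons.
Arg: 6 codons.
Arg: 6 codons.
2 × 2 × 6 × 6 × 6 × 6 = 5184.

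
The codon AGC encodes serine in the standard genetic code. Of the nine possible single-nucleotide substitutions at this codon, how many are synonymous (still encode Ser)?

Position 1: none → 0 synonymous.
Position 2: none → 0 synonymous.
Position 3: AGU → 1 synonymous.
Total: 0 + 0 + 1 = 1.

1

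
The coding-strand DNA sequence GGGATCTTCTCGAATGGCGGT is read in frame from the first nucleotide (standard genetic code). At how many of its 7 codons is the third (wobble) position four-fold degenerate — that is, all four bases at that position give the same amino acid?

Codon 1 GGG (Gly): third position 4-fold.
Codon 2 ATC (Ile): third position 3-fold.
Codon 3 TTC (Phe): third position 2-fold.
Codon 4 TCG (Ser): third position 4-fold.
Codon 5 AAT (Asn): third position 2-fold.
Codon 6 GGC (Gly): third position 4-fold.
Codon 7 GGT (Gly): third position 4-fold.
Four-fold degenerate third positions: 4.

4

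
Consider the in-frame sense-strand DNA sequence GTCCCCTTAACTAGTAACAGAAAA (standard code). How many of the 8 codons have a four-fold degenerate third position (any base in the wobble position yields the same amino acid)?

Codon 1 GTC (Val): third position 4-fold.
Codon 2 CCC (Pro): third position 4-fold.
Codon 3 TTA (Leu): third position 2-fold.
Codon 4 ACT (Thr): third position 4-fold.
Codon 5 AGT (Ser): third position 2-fold.
Codon 6 AAC (Asn): third position 2-fold.
Codon 7 AGA (Arg): third position 2-fold.
Codon 8 AAA (Lys): third position 2-fold.
Four-fold degenerate third positions: 3.

3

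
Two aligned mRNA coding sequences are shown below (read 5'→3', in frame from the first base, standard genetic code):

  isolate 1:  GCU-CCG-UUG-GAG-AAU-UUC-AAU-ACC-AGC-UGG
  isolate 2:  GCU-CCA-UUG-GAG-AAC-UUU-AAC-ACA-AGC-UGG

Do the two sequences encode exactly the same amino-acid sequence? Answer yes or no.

Codon 1: GCU Ala / GCU Ala — identical.
Codon 2: CCG Pro / CCA Pro — synonymous.
Codon 3: UUG Leu / UUG Leu — identical.
Codon 4: GAG Glu / GAG Glu — identical.
Codon 5: AAU Asn / AAC Asn — synonymous.
Codon 6: UUC Phe / UUU Phe — synonymous.
Codon 7: AAU Asn / AAC Asn — synonymous.
Codon 8: ACC Thr / ACA Thr — synonymous.
Codon 9: AGC Ser / AGC Ser — identical.
Codon 10: UGG Trp / UGG Trp — identical.
Nonsynonymous differences: 0 → same protein.

yes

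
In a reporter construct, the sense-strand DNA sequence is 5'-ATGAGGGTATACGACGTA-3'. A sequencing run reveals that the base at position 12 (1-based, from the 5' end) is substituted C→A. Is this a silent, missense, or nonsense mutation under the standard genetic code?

Position 12 falls in codon 4: TAC → Tyr.
After the substitution the codon is TAA → Stop.
The new codon is a stop codon, so this is a nonsense mutation.

nonsense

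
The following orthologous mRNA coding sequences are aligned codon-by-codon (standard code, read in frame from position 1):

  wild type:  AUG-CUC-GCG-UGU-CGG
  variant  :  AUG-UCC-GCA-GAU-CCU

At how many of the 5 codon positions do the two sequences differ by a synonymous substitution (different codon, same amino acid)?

1

Codon 1: AUG Met / AUG Met — identical.
Codon 2: CUC Leu / UCC Ser — nonsynonymous.
Codon 3: GCG Ala / GCA Ala — synonymous.
Codon 4: UGU Cys / GAU Asp — nonsynonymous.
Codon 5: CGG Arg / CCU Pro — nonsynonymous.
Synonymous differences: 1.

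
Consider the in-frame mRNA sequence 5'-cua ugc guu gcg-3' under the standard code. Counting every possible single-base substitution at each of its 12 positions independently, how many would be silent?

Codon 1 (CUA, Leu): 4 synonymous substitutions.
Codon 2 (UGC, Cys): 1 synonymous substitution.
Codon 3 (GUU, Val): 3 synonymous substitutions.
Codon 4 (GCG, Ala): 3 synonymous substitutions.
Total: 4 + 1 + 3 + 3 = 11.

11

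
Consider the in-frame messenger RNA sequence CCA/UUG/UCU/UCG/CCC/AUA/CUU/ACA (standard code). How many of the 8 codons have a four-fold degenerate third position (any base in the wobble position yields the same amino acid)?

6

Codon 1 CCA (Pro): third position 4-fold.
Codon 2 UUG (Leu): third position 2-fold.
Codon 3 UCU (Ser): third position 4-fold.
Codon 4 UCG (Ser): third position 4-fold.
Codon 5 CCC (Pro): third position 4-fold.
Codon 6 AUA (Ile): third position 3-fold.
Codon 7 CUU (Leu): third position 4-fold.
Codon 8 ACA (Thr): third position 4-fold.
Four-fold degenerate third positions: 6.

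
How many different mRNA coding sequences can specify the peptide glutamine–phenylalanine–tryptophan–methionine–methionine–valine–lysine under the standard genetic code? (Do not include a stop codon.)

Gln: 2 codons.
Phe: 2 codons.
Trp: 1 codon.
Met: 1 codon.
Met: 1 codon.
Val: 4 codons.
Lys: 2 codons.
2 × 2 × 1 × 1 × 1 × 4 × 2 = 32.

32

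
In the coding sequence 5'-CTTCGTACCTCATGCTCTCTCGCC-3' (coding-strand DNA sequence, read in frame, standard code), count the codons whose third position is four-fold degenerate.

Codon 1 CTT (Leu): third position 4-fold.
Codon 2 CGT (Arg): third position 4-fold.
Codon 3 ACC (Thr): third position 4-fold.
Codon 4 TCA (Ser): third position 4-fold.
Codon 5 TGC (Cys): third position 2-fold.
Codon 6 TCT (Ser): third position 4-fold.
Codon 7 CTC (Leu): third position 4-fold.
Codon 8 GCC (Ala): third position 4-fold.
Four-fold degenerate third positions: 7.

7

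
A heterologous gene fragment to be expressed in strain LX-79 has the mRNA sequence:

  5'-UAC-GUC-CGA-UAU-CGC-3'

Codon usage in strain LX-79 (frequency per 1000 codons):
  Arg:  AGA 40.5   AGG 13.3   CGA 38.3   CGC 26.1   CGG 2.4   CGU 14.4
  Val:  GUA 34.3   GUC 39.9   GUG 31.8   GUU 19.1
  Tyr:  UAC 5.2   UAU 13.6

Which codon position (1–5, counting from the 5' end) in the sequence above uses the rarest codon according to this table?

1

Codon 1 UAC (Tyr): 5.2 per 1000.
Codon 2 GUC (Val): 39.9 per 1000.
Codon 3 CGA (Arg): 38.3 per 1000.
Codon 4 UAU (Tyr): 13.6 per 1000.
Codon 5 CGC (Arg): 26.1 per 1000.
Lowest frequency is 5.2 at codon 1.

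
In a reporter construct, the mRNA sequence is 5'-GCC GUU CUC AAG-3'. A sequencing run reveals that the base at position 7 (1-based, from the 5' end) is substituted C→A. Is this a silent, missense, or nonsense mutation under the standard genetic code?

Position 7 falls in codon 3: CUC → Leu.
After the substitution the codon is AUC → Ile.
Leu ≠ Ile, so this is a missense mutation.

missense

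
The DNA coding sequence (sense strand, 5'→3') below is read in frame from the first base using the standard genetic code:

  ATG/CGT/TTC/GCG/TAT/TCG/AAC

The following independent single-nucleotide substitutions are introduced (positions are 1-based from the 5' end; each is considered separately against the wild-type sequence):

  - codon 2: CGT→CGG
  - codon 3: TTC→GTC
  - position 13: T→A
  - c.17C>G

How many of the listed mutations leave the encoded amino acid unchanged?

Codon 2: CGT (Arg) → CGG (Arg) — synonymous.
Codon 3: TTC (Phe) → GTC (Val) — missense.
Codon 5: TAT (Tyr) → AAT (Asn) — missense.
Codon 6: TCG (Ser) → TGG (Trp) — missense.
Synonymous: 1 of 4.

1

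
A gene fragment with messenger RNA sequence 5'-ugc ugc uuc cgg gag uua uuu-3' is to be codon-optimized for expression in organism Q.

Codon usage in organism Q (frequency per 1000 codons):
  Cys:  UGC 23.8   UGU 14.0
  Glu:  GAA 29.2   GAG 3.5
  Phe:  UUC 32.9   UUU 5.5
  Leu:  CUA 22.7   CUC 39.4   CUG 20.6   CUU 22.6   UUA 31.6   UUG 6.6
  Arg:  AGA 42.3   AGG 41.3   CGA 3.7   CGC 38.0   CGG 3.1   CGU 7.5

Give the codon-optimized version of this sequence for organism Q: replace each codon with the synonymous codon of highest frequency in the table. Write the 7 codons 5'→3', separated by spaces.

Codon 1 (Cys): best is UGC at 23.8.
Codon 2 (Cys): best is UGC at 23.8.
Codon 3 (Phe): best is UUC at 32.9.
Codon 4 (Arg): best is AGA at 42.3.
Codon 5 (Glu): best is GAA at 29.2.
Codon 6 (Leu): best is CUC at 39.4.
Codon 7 (Phe): best is UUC at 32.9.

UGC UGC UUC AGA GAA CUC UUC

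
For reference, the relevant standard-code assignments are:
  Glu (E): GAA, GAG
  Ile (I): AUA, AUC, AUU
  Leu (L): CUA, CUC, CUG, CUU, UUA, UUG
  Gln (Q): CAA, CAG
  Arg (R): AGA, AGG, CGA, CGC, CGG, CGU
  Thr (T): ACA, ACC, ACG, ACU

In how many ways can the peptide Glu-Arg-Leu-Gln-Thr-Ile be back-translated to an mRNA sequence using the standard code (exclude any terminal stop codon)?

Glu: 2 codons.
Arg: 6 codons.
Leu: 6 codons.
Gln: 2 codons.
Thr: 4 codons.
Ile: 3 codons.
2 × 6 × 6 × 2 × 4 × 3 = 1728.

1728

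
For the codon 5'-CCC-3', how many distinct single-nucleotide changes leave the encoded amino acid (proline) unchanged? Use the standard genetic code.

Position 1: none → 0 synonymous.
Position 2: none → 0 synonymous.
Position 3: CCU, CCA, CCG → 3 synonymous.
Total: 0 + 0 + 3 = 3.

3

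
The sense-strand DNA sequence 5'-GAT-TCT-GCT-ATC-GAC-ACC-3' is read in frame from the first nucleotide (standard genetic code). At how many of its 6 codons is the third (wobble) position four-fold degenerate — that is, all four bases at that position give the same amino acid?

Codon 1 GAT (Asp): third position 2-fold.
Codon 2 TCT (Ser): third position 4-fold.
Codon 3 GCT (Ala): third position 4-fold.
Codon 4 ATC (Ile): third position 3-fold.
Codon 5 GAC (Asp): third position 2-fold.
Codon 6 ACC (Thr): third position 4-fold.
Four-fold degenerate third positions: 3.

3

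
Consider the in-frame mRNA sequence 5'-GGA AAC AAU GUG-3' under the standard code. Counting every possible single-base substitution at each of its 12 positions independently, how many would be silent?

8

Codon 1 (GGA, Gly): 3 synonymous substitutions.
Codon 2 (AAC, Asn): 1 synonymous substitution.
Codon 3 (AAU, Asn): 1 synonymous substitution.
Codon 4 (GUG, Val): 3 synonymous substitutions.
Total: 3 + 1 + 1 + 3 = 8.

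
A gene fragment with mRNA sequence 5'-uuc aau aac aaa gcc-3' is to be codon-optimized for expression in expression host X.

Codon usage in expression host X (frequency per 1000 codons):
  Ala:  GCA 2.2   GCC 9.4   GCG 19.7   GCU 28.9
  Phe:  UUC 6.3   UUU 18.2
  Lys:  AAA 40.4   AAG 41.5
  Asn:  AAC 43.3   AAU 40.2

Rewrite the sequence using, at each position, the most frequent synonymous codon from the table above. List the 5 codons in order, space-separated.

UUU AAC AAC AAG GCU

Codon 1 (Phe): best is UUU at 18.2.
Codon 2 (Asn): best is AAC at 43.3.
Codon 3 (Asn): best is AAC at 43.3.
Codon 4 (Lys): best is AAG at 41.5.
Codon 5 (Ala): best is GCU at 28.9.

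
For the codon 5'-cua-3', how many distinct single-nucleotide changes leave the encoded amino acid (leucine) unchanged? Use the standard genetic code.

Position 1: UUA → 1 synonymous.
Position 2: none → 0 synonymous.
Position 3: CUU, CUC, CUG → 3 synonymous.
Total: 1 + 0 + 3 = 4.

4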